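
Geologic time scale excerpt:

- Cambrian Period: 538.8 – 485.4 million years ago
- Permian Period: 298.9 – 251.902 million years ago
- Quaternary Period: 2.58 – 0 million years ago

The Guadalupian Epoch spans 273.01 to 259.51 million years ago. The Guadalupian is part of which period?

The Guadalupian (273.01–259.51 Ma) lies entirely within 298.9–251.902 Ma, the Permian Period.

Permian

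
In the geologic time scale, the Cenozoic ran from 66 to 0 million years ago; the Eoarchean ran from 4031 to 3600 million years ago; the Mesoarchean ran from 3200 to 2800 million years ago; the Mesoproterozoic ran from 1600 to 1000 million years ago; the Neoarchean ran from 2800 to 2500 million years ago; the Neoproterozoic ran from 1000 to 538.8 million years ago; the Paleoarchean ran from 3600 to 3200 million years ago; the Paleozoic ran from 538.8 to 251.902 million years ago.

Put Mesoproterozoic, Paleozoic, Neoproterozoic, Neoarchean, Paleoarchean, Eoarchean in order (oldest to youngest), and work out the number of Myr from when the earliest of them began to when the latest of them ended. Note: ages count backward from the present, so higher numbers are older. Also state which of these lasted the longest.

Eoarchean, Paleoarchean, Neoarchean, Mesoproterozoic, Neoproterozoic, Paleozoic; total span 3779.098 Myr; longest is Mesoproterozoic

From the excerpt: Mesoproterozoic 1600–1000; Paleozoic 538.8–251.902; Neoproterozoic 1000–538.8; Neoarchean 2800–2500; Paleoarchean 3600–3200; Eoarchean 4031–3600 (Ma).
Larger Ma is earlier, so the oldest is Eoarchean and the youngest is Paleozoic; oldest to youngest: Eoarchean, Paleoarchean, Neoarchean, Mesoproterozoic, Neoproterozoic, Paleozoic.
Oldest start 4031 minus youngest end 251.902 gives 3779.098 Myr overall.
Individual lengths (start − end): Neoproterozoic 461.2; Paleoarchean 400; Eoarchean 431; Neoarchean 300; Paleozoic 286.898; Mesoproterozoic 600. The largest is Mesoproterozoic at 600 Myr.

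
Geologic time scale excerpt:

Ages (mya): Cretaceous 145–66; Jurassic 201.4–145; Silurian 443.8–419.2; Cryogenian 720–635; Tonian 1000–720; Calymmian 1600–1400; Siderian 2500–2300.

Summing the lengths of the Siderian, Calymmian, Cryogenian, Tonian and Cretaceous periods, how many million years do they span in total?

Duration is start − end for each: (2500 − 2300) + (1600 − 1400) + (720 − 635) + (1000 − 720) + (145 − 66).
That is 200 + 200 + 85 + 280 + 79, which totals 844 million years.

844 million years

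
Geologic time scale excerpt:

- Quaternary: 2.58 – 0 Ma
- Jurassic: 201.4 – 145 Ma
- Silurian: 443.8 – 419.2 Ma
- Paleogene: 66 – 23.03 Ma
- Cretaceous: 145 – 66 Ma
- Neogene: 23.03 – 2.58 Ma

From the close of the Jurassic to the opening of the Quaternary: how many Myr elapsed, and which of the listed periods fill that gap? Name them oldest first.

142.42 million years; Cretaceous, Paleogene, Neogene

The Jurassic closes at 145 Ma and the Quaternary opens at 2.58 Ma, so the interval is 145 − 2.58 = 142.42 Myr.
A period fits inside if it starts at or after 145 Ma and ends at or before 2.58 Ma; oldest first that gives Cretaceous, Paleogene, Neogene.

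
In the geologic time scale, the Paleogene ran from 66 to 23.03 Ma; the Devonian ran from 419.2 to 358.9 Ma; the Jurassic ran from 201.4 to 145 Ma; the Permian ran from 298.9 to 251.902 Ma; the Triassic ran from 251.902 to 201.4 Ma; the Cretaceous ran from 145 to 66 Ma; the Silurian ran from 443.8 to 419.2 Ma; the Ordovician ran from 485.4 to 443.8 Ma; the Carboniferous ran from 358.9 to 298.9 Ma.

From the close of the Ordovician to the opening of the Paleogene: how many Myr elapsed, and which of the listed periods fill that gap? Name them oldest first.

377.8 million years; Silurian, Devonian, Carboniferous, Permian, Triassic, Jurassic, Cretaceous

End of Ordovician = 443.8 Ma; start of Paleogene = 66 Ma.
Gap = 443.8 − 66 = 377.8 Myr.
Periods wholly inside 443.8–66 Ma: Silurian (443.8–419.2), Devonian (419.2–358.9), Carboniferous (358.9–298.9), Permian (298.9–251.902), Triassic (251.902–201.4), Jurassic (201.4–145), Cretaceous (145–66).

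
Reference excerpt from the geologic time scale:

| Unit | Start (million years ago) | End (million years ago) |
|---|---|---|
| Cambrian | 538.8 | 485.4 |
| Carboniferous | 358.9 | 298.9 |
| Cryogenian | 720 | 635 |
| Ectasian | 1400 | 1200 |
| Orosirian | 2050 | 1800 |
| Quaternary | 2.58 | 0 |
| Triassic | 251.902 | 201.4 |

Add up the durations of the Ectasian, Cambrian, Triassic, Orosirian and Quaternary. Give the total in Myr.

Each duration: Ectasian = 200; Cambrian = 53.4; Triassic = 50.502; Orosirian = 250; Quaternary = 2.58.
Sum: 200 + 53.4 + 50.502 + 250 + 2.58 = 556.482 Myr.

556.482 million years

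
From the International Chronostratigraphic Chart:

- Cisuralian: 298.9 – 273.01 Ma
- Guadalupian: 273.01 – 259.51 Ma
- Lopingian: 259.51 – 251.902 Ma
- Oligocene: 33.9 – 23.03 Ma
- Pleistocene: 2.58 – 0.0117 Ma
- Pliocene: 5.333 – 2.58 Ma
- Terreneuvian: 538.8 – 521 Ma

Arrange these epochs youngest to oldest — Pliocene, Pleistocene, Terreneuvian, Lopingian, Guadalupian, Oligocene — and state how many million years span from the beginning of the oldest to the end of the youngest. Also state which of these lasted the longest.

Pleistocene, Pliocene, Oligocene, Lopingian, Guadalupian, Terreneuvian; total span 538.7883 Myr; longest is Terreneuvian

From the excerpt: Pliocene 5.333–2.58; Pleistocene 2.58–0.0117; Terreneuvian 538.8–521; Lopingian 259.51–251.902; Guadalupian 273.01–259.51; Oligocene 33.9–23.03 (Ma).
Larger Ma is earlier, so the oldest is Terreneuvian and the youngest is Pleistocene; youngest to oldest: Pleistocene, Pliocene, Oligocene, Lopingian, Guadalupian, Terreneuvian.
Oldest start 538.8 minus youngest end 0.0117 gives 538.7883 Myr overall.
Individual lengths (start − end): Pleistocene 2.5683; Terreneuvian 17.8; Oligocene 10.87; Lopingian 7.608; Pliocene 2.753; Guadalupian 13.5. The largest is Terreneuvian at 17.8 Myr.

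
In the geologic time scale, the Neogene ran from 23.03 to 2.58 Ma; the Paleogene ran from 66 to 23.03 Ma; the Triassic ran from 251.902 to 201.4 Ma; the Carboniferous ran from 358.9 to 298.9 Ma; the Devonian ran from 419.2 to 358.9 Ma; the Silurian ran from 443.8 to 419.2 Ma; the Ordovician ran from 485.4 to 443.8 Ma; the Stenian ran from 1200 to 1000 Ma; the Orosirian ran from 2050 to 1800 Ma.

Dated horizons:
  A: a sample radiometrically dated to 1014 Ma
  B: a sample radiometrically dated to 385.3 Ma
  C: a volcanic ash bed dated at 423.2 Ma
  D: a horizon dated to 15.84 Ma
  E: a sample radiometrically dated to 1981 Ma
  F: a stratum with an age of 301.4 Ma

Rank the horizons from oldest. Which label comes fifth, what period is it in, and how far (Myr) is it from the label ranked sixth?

F, in the Carboniferous; 285.56 million years to D

Larger Ma means older, so oldest first: E 1981 > A 1014 > C 423.2 > B 385.3 > F 301.4 > D 15.84.
Counting 5 along gives F (301.4 Ma); the excerpt puts that inside the Carboniferous, 358.9–298.9 Ma.
Next in line is D (15.84 Ma), and 301.4 − 15.84 = 285.56 Myr.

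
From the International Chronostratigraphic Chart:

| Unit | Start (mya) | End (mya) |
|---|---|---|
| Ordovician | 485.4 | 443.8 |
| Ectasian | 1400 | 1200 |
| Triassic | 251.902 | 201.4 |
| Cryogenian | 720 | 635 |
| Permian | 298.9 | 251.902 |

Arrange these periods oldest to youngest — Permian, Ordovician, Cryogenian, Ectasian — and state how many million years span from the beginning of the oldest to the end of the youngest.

Ectasian, Cryogenian, Ordovician, Permian; total span 1148.098 Myr

From the excerpt: Permian 298.9–251.902; Ordovician 485.4–443.8; Cryogenian 720–635; Ectasian 1400–1200 (Ma).
Larger Ma is earlier, so the oldest is Ectasian and the youngest is Permian; oldest to youngest: Ectasian, Cryogenian, Ordovician, Permian.
Oldest start 1400 minus youngest end 251.902 gives 1148.098 Myr overall.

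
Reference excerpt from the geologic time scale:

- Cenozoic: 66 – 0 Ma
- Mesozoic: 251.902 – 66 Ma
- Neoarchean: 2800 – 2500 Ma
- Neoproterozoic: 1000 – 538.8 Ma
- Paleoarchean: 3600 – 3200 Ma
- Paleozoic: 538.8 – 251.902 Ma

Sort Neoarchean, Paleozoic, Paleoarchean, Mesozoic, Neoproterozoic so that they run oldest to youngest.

Read off each span (Ma): Neoarchean 2800–2500; Paleozoic 538.8–251.902; Paleoarchean 3600–3200; Mesozoic 251.902–66; Neoproterozoic 1000–538.8.
Larger Ma is older, so oldest→youngest is Paleoarchean, Neoarchean, Neoproterozoic, Paleozoic, Mesozoic.

Paleoarchean, Neoarchean, Neoproterozoic, Paleozoic, Mesozoic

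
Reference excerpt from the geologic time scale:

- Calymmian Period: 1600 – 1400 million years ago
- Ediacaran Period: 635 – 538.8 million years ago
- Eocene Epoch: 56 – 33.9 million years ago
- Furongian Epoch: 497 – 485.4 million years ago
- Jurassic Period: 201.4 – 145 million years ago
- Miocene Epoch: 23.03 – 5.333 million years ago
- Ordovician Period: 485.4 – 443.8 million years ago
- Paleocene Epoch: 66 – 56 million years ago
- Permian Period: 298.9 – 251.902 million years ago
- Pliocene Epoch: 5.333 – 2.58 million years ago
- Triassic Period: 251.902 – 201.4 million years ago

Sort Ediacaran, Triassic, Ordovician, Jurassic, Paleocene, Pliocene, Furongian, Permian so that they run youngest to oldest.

Sorting by start age (ascending Ma, since larger Ma = older): Pliocene start 5.333, Paleocene start 66, Jurassic start 201.4, Triassic start 251.902, Permian start 298.9, Ordovician start 485.4, Furongian start 497, Ediacaran start 635.

Pliocene, then Paleocene, then Jurassic, then Triassic, then Permian, then Ordovician, then Furongian, then Ediacaran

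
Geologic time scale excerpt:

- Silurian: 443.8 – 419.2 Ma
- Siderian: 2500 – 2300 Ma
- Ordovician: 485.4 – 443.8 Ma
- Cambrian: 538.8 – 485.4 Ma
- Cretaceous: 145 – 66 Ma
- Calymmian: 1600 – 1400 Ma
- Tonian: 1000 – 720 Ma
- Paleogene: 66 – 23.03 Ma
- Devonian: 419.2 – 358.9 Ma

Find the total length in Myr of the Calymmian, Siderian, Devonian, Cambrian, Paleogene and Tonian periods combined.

836.67 million years

Duration is start − end for each: (1600 − 1400) + (2500 − 2300) + (419.2 − 358.9) + (538.8 − 485.4) + (66 − 23.03) + (1000 − 720).
That is 200 + 200 + 60.3 + 53.4 + 42.97 + 280, which totals 836.67 million years.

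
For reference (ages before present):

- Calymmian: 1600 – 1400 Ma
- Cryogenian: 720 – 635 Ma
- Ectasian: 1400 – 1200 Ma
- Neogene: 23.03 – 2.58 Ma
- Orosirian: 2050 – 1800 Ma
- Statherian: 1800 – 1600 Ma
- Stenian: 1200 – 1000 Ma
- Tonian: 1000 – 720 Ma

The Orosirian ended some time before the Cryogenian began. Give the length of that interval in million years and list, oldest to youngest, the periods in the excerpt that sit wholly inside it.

End of Orosirian = 1800 Ma; start of Cryogenian = 720 Ma.
Gap = 1800 − 720 = 1080 Myr.
Periods wholly inside 1800–720 Ma: Statherian (1800–1600), Calymmian (1600–1400), Ectasian (1400–1200), Stenian (1200–1000), Tonian (1000–720).

1080 million years; Statherian, Calymmian, Ectasian, Stenian, Tonian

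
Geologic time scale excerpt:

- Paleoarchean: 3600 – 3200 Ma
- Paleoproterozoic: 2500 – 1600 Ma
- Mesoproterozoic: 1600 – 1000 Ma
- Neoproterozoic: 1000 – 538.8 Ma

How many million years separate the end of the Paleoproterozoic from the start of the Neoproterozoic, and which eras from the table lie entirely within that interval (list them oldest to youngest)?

600 million years; Mesoproterozoic

The Paleoproterozoic closes at 1600 Ma and the Neoproterozoic opens at 1000 Ma, so the interval is 1600 − 1000 = 600 Myr.
An era fits inside if it starts at or after 1600 Ma and ends at or before 1000 Ma; oldest first that gives Mesoproterozoic.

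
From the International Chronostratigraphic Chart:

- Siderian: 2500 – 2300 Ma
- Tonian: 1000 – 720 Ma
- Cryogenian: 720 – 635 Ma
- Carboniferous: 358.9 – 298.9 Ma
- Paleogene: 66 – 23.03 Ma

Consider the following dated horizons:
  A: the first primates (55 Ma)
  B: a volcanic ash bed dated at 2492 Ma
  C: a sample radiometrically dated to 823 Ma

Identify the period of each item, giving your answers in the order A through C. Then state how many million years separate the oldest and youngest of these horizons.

A — Paleogene; B — Siderian; C — Tonian; span 2437 million years

A: 55 Ma lies in 66–23.03 Ma, so Paleogene.
B: 2492 Ma lies in 2500–2300 Ma, so Siderian.
C: 823 Ma lies in 1000–720 Ma, so Tonian.
Oldest = 2492 Ma, youngest = 55 Ma → span 2437 Myr.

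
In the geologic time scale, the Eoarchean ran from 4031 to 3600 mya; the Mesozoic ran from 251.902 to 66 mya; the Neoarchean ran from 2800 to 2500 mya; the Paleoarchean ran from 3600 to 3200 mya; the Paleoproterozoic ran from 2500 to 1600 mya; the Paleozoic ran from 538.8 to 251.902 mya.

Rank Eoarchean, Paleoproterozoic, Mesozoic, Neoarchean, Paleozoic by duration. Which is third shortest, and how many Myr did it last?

Start − end for each: Eoarchean 4031 − 3600 = 431; Paleoproterozoic 2500 − 1600 = 900; Mesozoic 251.902 − 66 = 185.902; Neoarchean 2800 − 2500 = 300; Paleozoic 538.8 − 251.902 = 286.898.
Ranking these from shortest: Mesozoic < Paleozoic < Neoarchean < Eoarchean < Paleoproterozoic.
Position 3 in that ranking is Neoarchean, which lasted 300 Myr.

Neoarchean, 300 million years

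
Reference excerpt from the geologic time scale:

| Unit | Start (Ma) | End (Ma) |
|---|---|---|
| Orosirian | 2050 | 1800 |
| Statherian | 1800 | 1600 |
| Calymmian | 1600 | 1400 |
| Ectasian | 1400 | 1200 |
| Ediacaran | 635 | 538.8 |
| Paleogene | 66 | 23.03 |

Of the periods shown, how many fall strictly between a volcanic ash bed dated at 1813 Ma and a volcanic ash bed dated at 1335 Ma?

1813 Ma sits inside the Orosirian (2050–1800) and 1335 Ma inside the Ectasian (1400–1200); neither of those is wholly between the two dates.
The listed periods lying completely between them are Statherian, Calymmian — 2 in all.

2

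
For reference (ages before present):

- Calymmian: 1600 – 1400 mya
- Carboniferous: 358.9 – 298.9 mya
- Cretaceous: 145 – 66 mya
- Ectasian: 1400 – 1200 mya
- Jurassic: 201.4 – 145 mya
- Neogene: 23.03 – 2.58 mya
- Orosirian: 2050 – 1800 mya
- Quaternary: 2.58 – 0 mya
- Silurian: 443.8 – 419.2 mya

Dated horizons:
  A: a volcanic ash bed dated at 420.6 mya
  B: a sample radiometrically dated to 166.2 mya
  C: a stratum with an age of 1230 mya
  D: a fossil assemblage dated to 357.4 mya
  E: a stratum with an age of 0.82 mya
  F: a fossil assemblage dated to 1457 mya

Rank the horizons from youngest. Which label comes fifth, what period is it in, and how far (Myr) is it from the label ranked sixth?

C, in the Ectasian; 227 million years to F

Sorted youngest-first by Ma: E (0.82), B (166.2), D (357.4), A (420.6), C (1230), F (1457).
The fifth youngest is C at 1230 Ma, which lies in 1400–1200 Ma: the Ectasian.
The sixth youngest is F at 1457 Ma; separation = |1230 − 1457| = 227 Myr.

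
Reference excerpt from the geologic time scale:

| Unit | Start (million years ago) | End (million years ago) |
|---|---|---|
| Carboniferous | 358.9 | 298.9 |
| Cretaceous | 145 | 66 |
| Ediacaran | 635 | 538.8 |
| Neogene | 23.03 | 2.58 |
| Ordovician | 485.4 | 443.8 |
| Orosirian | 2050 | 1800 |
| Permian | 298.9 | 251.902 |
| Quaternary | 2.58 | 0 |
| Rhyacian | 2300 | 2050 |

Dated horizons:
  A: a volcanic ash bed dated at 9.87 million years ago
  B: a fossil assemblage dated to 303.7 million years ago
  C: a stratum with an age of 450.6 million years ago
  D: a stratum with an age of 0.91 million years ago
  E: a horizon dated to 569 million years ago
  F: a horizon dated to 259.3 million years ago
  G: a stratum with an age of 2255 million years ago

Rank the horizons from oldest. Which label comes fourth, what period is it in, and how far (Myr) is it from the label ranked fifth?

B, in the Carboniferous; 44.4 million years to F

Sorted oldest-first by Ma: G (2255), E (569), C (450.6), B (303.7), F (259.3), A (9.87), D (0.91).
The fourth oldest is B at 303.7 Ma, which lies in 358.9–298.9 Ma: the Carboniferous.
The fifth oldest is F at 259.3 Ma; separation = |303.7 − 259.3| = 44.4 Myr.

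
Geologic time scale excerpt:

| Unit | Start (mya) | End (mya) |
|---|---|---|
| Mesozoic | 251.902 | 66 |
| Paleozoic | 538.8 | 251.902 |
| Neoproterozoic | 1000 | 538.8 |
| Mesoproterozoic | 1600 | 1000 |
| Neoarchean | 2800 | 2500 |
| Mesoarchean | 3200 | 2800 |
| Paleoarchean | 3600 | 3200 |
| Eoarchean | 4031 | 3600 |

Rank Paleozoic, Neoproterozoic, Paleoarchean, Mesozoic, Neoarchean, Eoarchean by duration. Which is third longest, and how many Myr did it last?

Paleoarchean, 400 million years

Durations: Paleozoic 286.898; Neoproterozoic 461.2; Paleoarchean 400; Mesozoic 185.902; Neoarchean 300; Eoarchean 431 Myr.
Sorted longest-first: Neoproterozoic (461.2), Eoarchean (431), Paleoarchean (400), Neoarchean (300), Paleozoic (286.898), Mesozoic (185.902).
The third longest is Paleoarchean at 400 Myr.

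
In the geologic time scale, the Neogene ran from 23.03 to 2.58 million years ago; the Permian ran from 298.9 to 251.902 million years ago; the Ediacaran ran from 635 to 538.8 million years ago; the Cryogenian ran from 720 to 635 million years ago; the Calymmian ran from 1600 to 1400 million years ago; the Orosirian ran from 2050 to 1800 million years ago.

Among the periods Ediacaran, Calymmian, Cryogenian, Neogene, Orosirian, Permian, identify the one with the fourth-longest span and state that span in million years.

Durations: Ediacaran 96.2; Calymmian 200; Cryogenian 85; Neogene 20.45; Orosirian 250; Permian 46.998 Myr.
Sorted longest-first: Orosirian (250), Calymmian (200), Ediacaran (96.2), Cryogenian (85), Permian (46.998), Neogene (20.45).
The fourth longest is Cryogenian at 85 Myr.

Cryogenian, 85 million years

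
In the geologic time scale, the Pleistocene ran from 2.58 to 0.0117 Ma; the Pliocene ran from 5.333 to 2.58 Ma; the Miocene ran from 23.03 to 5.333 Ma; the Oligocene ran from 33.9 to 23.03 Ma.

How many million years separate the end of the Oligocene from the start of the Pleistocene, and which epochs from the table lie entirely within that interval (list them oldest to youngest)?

End of Oligocene = 23.03 Ma; start of Pleistocene = 2.58 Ma.
Gap = 23.03 − 2.58 = 20.45 Myr.
Epochs wholly inside 23.03–2.58 Ma: Miocene (23.03–5.333), Pliocene (5.333–2.58).

20.45 million years; Miocene, Pliocene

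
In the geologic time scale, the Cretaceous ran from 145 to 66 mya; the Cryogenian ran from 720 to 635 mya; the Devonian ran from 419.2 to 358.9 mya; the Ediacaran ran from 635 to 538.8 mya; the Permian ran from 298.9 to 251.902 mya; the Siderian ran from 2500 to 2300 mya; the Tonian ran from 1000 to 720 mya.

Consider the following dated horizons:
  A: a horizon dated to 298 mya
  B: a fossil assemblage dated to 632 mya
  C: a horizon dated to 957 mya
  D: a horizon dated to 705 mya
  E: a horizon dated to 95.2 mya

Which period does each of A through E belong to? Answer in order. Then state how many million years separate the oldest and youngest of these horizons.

A — Permian; B — Ediacaran; C — Tonian; D — Cryogenian; E — Cretaceous; span 861.8 million years

A: 298 Ma lies in 298.9–251.902 Ma, so Permian.
B: 632 Ma lies in 635–538.8 Ma, so Ediacaran.
C: 957 Ma lies in 1000–720 Ma, so Tonian.
D: 705 Ma lies in 720–635 Ma, so Cryogenian.
E: 95.2 Ma lies in 145–66 Ma, so Cretaceous.
Oldest = 957 Ma, youngest = 95.2 Ma → span 861.8 Myr.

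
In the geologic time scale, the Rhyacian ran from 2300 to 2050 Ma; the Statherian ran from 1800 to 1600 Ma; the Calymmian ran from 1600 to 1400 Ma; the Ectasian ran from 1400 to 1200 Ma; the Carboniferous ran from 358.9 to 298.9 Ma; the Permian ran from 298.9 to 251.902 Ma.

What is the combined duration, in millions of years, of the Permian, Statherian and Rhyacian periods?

Each duration: Permian = 46.998; Statherian = 200; Rhyacian = 250.
Sum: 46.998 + 200 + 250 = 496.998 Myr.

496.998 million years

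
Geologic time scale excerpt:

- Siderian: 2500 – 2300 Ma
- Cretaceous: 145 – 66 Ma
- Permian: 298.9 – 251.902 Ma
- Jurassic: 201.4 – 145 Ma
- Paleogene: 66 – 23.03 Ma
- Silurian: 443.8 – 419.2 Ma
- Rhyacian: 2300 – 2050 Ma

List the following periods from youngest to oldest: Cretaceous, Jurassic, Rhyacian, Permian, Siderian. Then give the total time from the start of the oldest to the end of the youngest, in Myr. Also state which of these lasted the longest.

Start ages (Ma): Siderian 2500, Rhyacian 2300, Permian 298.9, Jurassic 201.4, Cretaceous 145.
Ordered youngest to oldest: Cretaceous, Jurassic, Permian, Rhyacian, Siderian.
Span = 2500 − 66 = 2434 Myr.
Durations: Rhyacian 250, Jurassic 56.4, Siderian 200, Permian 46.998, Cretaceous 79 → longest is Rhyacian (250 Myr).

Cretaceous → Jurassic → Permian → Rhyacian → Siderian; total span 2434 Myr; longest is Rhyacian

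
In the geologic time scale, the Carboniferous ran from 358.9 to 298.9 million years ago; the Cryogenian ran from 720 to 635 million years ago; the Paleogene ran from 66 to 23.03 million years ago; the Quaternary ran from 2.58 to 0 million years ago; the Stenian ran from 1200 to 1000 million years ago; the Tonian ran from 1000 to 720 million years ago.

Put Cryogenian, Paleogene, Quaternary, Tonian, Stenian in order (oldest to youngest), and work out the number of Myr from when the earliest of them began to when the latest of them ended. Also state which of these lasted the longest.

From the excerpt: Cryogenian 720–635; Paleogene 66–23.03; Quaternary 2.58–0; Tonian 1000–720; Stenian 1200–1000 (Ma).
Larger Ma is earlier, so the oldest is Stenian and the youngest is Quaternary; oldest to youngest: Stenian, Tonian, Cryogenian, Paleogene, Quaternary.
Oldest start 1200 minus youngest end 0 gives 1200 Myr overall.
Individual lengths (start − end): Paleogene 42.97; Quaternary 2.58; Stenian 200; Tonian 280; Cryogenian 85. The largest is Tonian at 280 Myr.

Stenian → Tonian → Cryogenian → Paleogene → Quaternary; total span 1200 Myr; longest is Tonian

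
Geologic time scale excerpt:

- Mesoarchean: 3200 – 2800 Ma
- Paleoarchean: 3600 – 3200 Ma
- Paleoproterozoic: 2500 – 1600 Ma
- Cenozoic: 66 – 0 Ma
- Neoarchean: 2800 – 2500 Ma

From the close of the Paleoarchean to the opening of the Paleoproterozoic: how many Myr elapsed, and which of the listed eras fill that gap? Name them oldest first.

700 million years; Mesoarchean, Neoarchean

End of Paleoarchean = 3200 Ma; start of Paleoproterozoic = 2500 Ma.
Gap = 3200 − 2500 = 700 Myr.
Eras wholly inside 3200–2500 Ma: Mesoarchean (3200–2800), Neoarchean (2800–2500).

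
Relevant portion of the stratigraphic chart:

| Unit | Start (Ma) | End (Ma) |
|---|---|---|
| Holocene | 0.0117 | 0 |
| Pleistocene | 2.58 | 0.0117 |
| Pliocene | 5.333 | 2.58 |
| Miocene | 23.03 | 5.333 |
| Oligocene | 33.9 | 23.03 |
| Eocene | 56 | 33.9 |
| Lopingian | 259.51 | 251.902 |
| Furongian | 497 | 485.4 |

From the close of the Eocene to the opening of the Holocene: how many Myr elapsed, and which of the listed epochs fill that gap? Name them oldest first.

33.8883 million years; Oligocene, Miocene, Pliocene, Pleistocene

The Eocene closes at 33.9 Ma and the Holocene opens at 0.0117 Ma, so the interval is 33.9 − 0.0117 = 33.8883 Myr.
An epoch fits inside if it starts at or after 33.9 Ma and ends at or before 0.0117 Ma; oldest first that gives Oligocene, Miocene, Pliocene, Pleistocene.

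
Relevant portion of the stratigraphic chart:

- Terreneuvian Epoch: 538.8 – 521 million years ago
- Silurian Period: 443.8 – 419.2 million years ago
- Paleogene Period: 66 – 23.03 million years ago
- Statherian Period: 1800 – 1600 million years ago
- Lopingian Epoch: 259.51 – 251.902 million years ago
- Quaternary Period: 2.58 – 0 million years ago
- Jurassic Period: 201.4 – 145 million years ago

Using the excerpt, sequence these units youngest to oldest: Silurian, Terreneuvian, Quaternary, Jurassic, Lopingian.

Read off each span (Ma): Silurian 443.8–419.2; Terreneuvian 538.8–521; Quaternary 2.58–0; Jurassic 201.4–145; Lopingian 259.51–251.902.
Larger Ma is older, so oldest→youngest is Terreneuvian, Silurian, Lopingian, Jurassic, Quaternary; reverse it for youngest→oldest.

Quaternary, Jurassic, Lopingian, Silurian, Terreneuvian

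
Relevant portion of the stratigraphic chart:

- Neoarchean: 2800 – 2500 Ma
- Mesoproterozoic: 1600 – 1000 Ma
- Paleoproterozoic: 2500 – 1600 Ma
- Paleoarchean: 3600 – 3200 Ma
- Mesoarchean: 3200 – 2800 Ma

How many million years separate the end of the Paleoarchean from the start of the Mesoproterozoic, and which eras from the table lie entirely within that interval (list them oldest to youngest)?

1600 million years; Mesoarchean, Neoarchean, Paleoproterozoic

The Paleoarchean closes at 3200 Ma and the Mesoproterozoic opens at 1600 Ma, so the interval is 3200 − 1600 = 1600 Myr.
An era fits inside if it starts at or after 3200 Ma and ends at or before 1600 Ma; oldest first that gives Mesoarchean, Neoarchean, Paleoproterozoic.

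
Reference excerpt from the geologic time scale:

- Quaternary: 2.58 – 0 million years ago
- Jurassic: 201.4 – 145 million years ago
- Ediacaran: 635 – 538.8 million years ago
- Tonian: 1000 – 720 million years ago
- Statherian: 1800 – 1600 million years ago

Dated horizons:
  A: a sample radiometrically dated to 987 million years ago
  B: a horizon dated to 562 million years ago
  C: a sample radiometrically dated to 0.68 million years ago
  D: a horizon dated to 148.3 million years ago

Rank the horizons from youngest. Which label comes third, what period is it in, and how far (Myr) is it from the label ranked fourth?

B, in the Ediacaran; 425 million years to A

Sorted youngest-first by Ma: C (0.68), D (148.3), B (562), A (987).
The third youngest is B at 562 Ma, which lies in 635–538.8 Ma: the Ediacaran.
The fourth youngest is A at 987 Ma; separation = |562 − 987| = 425 Myr.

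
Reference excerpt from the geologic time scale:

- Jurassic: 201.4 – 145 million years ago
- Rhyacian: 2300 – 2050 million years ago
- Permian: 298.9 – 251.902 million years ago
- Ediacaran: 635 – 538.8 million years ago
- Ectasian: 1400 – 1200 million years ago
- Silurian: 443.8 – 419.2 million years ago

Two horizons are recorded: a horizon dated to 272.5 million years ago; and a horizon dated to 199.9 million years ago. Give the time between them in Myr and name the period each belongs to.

72.6 million years apart; the first in the Permian, the second in the Jurassic

Elapsed time: 272.5 − 199.9 = 72.6 Myr.
272.5 Ma lies within 298.9–251.902 Ma: Permian.
199.9 Ma lies within 201.4–145 Ma: Jurassic.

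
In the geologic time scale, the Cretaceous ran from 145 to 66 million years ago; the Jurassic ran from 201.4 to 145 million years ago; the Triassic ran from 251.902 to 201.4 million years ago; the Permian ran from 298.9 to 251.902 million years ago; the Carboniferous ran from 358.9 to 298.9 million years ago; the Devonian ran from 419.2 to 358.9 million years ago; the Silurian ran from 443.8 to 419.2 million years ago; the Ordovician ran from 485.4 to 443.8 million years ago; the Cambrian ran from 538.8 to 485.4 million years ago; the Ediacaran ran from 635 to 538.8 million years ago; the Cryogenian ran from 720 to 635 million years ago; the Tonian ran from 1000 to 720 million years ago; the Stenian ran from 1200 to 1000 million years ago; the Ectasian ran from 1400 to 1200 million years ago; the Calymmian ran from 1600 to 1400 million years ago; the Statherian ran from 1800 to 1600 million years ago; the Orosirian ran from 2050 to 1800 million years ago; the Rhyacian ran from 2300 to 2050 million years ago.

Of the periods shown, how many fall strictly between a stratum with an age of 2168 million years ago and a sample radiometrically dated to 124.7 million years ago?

16

The older date is 2168 Ma and the younger is 124.7 Ma.
Periods with start < 2168 and end > 124.7 Ma: Orosirian (2050–1800), Statherian (1800–1600), Calymmian (1600–1400), Ectasian (1400–1200), Stenian (1200–1000), Tonian (1000–720), Cryogenian (720–635), Ediacaran (635–538.8), Cambrian (538.8–485.4), Ordovician (485.4–443.8), Silurian (443.8–419.2), Devonian (419.2–358.9), Carboniferous (358.9–298.9), Permian (298.9–251.902), Triassic (251.902–201.4), Jurassic (201.4–145).
That is 16 complete periods.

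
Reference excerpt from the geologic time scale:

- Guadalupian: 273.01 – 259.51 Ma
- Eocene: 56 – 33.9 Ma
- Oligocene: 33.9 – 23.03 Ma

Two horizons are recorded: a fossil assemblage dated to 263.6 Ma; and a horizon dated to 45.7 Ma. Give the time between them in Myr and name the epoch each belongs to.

Elapsed time: 263.6 − 45.7 = 217.9 Myr.
263.6 Ma lies within 273.01–259.51 Ma: Guadalupian.
45.7 Ma lies within 56–33.9 Ma: Eocene.

217.9 million years apart; the first in the Guadalupian, the second in the Eocene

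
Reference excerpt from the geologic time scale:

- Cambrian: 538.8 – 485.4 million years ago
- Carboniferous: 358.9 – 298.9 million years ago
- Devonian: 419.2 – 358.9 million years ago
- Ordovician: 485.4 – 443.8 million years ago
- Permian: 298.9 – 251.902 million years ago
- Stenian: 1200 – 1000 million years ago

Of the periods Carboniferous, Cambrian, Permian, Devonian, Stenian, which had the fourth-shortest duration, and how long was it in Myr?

Devonian, 60.3 million years

Durations: Carboniferous 60; Cambrian 53.4; Permian 46.998; Devonian 60.3; Stenian 200 Myr.
Sorted shortest-first: Permian (46.998), Cambrian (53.4), Carboniferous (60), Devonian (60.3), Stenian (200).
The fourth shortest is Devonian at 60.3 Myr.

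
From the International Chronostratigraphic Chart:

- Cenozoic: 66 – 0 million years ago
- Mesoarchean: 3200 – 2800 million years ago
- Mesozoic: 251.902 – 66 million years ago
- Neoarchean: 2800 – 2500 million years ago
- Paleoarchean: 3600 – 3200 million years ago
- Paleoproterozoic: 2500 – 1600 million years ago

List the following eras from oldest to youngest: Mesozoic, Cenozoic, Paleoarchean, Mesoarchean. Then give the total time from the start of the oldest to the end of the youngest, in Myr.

Paleoarchean, Mesoarchean, Mesozoic, Cenozoic; total span 3600 Myr

Start ages (Ma): Paleoarchean 3600, Mesoarchean 3200, Mesozoic 251.902, Cenozoic 66.
Ordered oldest to youngest: Paleoarchean, Mesoarchean, Mesozoic, Cenozoic.
Span = 3600 − 0 = 3600 Myr.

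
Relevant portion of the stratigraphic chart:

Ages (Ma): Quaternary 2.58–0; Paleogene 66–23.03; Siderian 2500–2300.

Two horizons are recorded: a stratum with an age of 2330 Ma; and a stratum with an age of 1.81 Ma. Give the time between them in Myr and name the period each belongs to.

Elapsed time: 2330 − 1.81 = 2328.19 Myr.
2330 Ma lies within 2500–2300 Ma: Siderian.
1.81 Ma lies within 2.58–0 Ma: Quaternary.

2328.19 million years apart; the first in the Siderian, the second in the Quaternary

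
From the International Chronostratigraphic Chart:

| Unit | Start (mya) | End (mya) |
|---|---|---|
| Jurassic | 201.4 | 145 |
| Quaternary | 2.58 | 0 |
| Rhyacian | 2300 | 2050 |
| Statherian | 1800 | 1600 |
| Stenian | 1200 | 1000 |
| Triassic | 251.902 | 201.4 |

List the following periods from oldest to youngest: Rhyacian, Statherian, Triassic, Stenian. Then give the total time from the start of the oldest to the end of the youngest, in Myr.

Rhyacian, Statherian, Stenian, Triassic; total span 2098.6 Myr

Start ages (Ma): Rhyacian 2300, Statherian 1800, Stenian 1200, Triassic 251.902.
Ordered oldest to youngest: Rhyacian, Statherian, Stenian, Triassic.
Span = 2300 − 201.4 = 2098.6 Myr.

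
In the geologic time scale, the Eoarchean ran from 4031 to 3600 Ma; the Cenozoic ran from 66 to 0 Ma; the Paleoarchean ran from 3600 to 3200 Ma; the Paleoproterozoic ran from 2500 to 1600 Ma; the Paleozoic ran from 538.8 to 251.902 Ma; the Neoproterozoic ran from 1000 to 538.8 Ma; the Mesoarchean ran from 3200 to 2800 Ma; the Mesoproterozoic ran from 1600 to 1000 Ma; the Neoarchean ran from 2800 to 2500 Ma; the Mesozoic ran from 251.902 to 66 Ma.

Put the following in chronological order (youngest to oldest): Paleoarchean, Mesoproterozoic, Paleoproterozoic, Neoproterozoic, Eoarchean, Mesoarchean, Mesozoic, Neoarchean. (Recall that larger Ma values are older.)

Mesozoic, Neoproterozoic, Mesoproterozoic, Paleoproterozoic, Neoarchean, Mesoarchean, Paleoarchean, Eoarchean

Sorting by start age (ascending Ma, since larger Ma = older): Mesozoic start 251.902, Neoproterozoic start 1000, Mesoproterozoic start 1600, Paleoproterozoic start 2500, Neoarchean start 2800, Mesoarchean start 3200, Paleoarchean start 3600, Eoarchean start 4031.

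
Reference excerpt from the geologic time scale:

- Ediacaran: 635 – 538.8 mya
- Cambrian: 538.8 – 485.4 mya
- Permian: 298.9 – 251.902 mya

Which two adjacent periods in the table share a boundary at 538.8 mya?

The Ediacaran ends at 538.8 mya and the Cambrian begins at 538.8 mya, so they share that boundary.

Ediacaran and Cambrian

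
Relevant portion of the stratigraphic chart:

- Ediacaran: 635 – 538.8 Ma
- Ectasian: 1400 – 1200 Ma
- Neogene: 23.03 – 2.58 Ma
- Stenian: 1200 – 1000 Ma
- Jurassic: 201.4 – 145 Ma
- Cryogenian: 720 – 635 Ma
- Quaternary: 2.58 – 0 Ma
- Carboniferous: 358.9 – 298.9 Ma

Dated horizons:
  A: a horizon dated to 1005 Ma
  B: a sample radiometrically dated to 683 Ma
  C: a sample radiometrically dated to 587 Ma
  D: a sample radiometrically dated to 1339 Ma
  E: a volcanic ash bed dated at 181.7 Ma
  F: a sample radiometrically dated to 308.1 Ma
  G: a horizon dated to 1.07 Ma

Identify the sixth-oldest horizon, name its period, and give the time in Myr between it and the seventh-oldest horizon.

Sorted oldest-first by Ma: D (1339), A (1005), B (683), C (587), F (308.1), E (181.7), G (1.07).
The sixth oldest is E at 181.7 Ma, which lies in 201.4–145 Ma: the Jurassic.
The seventh oldest is G at 1.07 Ma; separation = |181.7 − 1.07| = 180.63 Myr.

E, in the Jurassic; 180.63 million years to G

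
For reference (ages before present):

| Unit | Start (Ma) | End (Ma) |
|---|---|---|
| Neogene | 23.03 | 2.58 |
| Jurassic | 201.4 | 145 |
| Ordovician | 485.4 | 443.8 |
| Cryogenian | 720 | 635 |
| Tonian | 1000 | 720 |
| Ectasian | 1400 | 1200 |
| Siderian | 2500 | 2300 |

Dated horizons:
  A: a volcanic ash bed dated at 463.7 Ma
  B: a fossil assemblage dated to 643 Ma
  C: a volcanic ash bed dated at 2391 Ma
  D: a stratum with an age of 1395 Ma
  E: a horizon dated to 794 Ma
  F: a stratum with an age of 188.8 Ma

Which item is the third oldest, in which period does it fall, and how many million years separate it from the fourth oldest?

Larger Ma means older, so oldest first: C 2391 > D 1395 > E 794 > B 643 > A 463.7 > F 188.8.
Counting 3 along gives E (794 Ma); the excerpt puts that inside the Tonian, 1000–720 Ma.
Next in line is B (643 Ma), and 794 − 643 = 151 Myr.

E, in the Tonian; 151 million years to B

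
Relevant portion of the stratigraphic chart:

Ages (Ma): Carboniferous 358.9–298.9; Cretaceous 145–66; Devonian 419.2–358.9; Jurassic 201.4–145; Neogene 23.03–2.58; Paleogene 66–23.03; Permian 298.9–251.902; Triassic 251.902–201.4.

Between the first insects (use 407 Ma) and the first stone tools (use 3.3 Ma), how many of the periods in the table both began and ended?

The older date is 407 Ma and the younger is 3.3 Ma.
Periods with start < 407 and end > 3.3 Ma: Carboniferous (358.9–298.9), Permian (298.9–251.902), Triassic (251.902–201.4), Jurassic (201.4–145), Cretaceous (145–66), Paleogene (66–23.03).
That is 6 complete periods.

6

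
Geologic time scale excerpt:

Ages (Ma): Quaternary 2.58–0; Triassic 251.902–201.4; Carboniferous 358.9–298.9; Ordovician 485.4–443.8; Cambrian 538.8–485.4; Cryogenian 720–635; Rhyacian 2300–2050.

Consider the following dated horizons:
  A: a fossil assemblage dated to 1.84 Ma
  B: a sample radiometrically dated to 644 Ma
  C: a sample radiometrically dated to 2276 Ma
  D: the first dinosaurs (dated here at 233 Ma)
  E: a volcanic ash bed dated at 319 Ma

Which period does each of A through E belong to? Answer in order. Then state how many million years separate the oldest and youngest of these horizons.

A: 1.84 Ma lies in 2.58–0 Ma, so Quaternary.
B: 644 Ma lies in 720–635 Ma, so Cryogenian.
C: 2276 Ma lies in 2300–2050 Ma, so Rhyacian.
D: 233 Ma lies in 251.902–201.4 Ma, so Triassic.
E: 319 Ma lies in 358.9–298.9 Ma, so Carboniferous.
Oldest = 2276 Ma, youngest = 1.84 Ma → span 2274.16 Myr.

A — Quaternary; B — Cryogenian; C — Rhyacian; D — Triassic; E — Carboniferous; span 2274.16 million years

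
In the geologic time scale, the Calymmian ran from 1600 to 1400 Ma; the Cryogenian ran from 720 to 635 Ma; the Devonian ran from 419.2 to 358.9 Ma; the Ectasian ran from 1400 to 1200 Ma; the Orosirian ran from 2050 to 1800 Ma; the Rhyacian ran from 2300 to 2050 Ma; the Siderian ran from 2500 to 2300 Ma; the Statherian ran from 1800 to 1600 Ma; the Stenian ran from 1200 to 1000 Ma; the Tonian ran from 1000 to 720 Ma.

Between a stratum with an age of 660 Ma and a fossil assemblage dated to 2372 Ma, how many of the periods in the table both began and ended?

7

The older date is 2372 Ma and the younger is 660 Ma.
Periods with start < 2372 and end > 660 Ma: Rhyacian (2300–2050), Orosirian (2050–1800), Statherian (1800–1600), Calymmian (1600–1400), Ectasian (1400–1200), Stenian (1200–1000), Tonian (1000–720).
That is 7 complete periods.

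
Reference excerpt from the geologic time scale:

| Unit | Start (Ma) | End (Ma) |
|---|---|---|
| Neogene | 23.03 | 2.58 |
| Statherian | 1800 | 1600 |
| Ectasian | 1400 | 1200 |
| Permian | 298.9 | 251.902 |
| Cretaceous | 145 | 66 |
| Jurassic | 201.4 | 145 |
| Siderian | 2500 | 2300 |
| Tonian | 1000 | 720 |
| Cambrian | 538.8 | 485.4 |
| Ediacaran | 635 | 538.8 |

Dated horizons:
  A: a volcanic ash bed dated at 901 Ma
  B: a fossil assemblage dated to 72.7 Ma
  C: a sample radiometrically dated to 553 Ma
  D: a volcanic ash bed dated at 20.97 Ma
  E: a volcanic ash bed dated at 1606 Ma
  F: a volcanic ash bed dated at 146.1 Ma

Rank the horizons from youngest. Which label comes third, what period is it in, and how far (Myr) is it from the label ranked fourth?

F, in the Jurassic; 406.9 million years to C

Sorted youngest-first by Ma: D (20.97), B (72.7), F (146.1), C (553), A (901), E (1606).
The third youngest is F at 146.1 Ma, which lies in 201.4–145 Ma: the Jurassic.
The fourth youngest is C at 553 Ma; separation = |146.1 − 553| = 406.9 Myr.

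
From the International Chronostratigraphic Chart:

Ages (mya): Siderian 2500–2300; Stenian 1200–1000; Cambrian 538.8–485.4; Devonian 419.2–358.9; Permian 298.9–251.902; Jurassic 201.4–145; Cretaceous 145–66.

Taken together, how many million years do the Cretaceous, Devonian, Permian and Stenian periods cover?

Each duration: Cretaceous = 79; Devonian = 60.3; Permian = 46.998; Stenian = 200.
Sum: 79 + 60.3 + 46.998 + 200 = 386.298 Myr.

386.298 million years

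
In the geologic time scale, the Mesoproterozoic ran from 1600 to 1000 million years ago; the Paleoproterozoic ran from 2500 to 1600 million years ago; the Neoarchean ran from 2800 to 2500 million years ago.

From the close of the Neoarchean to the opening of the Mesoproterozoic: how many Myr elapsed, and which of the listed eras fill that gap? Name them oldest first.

900 million years; Paleoproterozoic

The Neoarchean closes at 2500 Ma and the Mesoproterozoic opens at 1600 Ma, so the interval is 2500 − 1600 = 900 Myr.
An era fits inside if it starts at or after 2500 Ma and ends at or before 1600 Ma; oldest first that gives Paleoproterozoic.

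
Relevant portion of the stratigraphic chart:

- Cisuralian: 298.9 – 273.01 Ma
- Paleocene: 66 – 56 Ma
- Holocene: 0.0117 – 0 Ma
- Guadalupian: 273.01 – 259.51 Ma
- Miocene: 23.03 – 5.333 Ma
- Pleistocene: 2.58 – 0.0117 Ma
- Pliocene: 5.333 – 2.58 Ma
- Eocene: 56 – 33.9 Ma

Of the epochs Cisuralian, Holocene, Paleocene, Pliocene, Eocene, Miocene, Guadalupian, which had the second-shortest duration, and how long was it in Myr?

Pliocene, 2.753 million years

Start − end for each: Cisuralian 298.9 − 273.01 = 25.89; Holocene 0.0117 − 0 = 0.0117; Paleocene 66 − 56 = 10; Pliocene 5.333 − 2.58 = 2.753; Eocene 56 − 33.9 = 22.1; Miocene 23.03 − 5.333 = 17.697; Guadalupian 273.01 − 259.51 = 13.5.
Ranking these from shortest: Holocene < Pliocene < Paleocene < Guadalupian < Miocene < Eocene < Cisuralian.
Position 2 in that ranking is Pliocene, which lasted 2.753 Myr.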